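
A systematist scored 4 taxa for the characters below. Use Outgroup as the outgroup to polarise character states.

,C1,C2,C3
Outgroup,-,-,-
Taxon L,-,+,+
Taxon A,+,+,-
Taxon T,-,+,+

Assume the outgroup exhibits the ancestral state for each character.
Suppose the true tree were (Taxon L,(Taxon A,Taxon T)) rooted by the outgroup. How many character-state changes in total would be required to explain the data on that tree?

Map each character onto (Taxon L,(Taxon A,Taxon T)) (rooted by Outgroup) and count the minimum state changes it requires (Fitch parsimony):
C1: 1; C2: 1; C3: 2.
Total tree length = 4.

4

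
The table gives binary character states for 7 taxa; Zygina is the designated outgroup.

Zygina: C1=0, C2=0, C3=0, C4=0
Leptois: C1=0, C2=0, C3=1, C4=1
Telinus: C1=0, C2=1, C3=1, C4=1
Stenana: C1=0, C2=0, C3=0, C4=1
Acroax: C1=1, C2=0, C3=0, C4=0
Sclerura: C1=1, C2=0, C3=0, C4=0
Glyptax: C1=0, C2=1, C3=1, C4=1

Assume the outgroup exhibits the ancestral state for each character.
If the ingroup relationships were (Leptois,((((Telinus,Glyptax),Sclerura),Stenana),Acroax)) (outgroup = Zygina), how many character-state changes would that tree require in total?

8

Map each character onto (Leptois,((((Telinus,Glyptax),Sclerura),Stenana),Acroax)) (rooted by Zygina) and count the minimum state changes it requires (Fitch parsimony):
C1: 2; C2: 1; C3: 2; C4: 3.
Total tree length = 8.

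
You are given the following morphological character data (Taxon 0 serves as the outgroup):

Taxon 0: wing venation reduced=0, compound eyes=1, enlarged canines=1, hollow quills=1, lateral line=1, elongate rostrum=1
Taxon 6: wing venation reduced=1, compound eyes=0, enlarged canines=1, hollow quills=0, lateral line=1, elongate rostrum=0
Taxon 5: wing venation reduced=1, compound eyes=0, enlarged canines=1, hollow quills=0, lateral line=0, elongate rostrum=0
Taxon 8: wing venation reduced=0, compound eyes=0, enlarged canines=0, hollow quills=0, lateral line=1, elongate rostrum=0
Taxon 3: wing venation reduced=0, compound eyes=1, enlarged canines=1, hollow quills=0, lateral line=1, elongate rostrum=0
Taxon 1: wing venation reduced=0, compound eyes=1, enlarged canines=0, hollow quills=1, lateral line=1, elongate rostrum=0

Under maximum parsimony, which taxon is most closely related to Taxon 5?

Character polarity is set by the outgroup: the derived state is whichever differs from the outgroup's state, so for compound eyes, enlarged canines, hollow quills, lateral line, elongate rostrum the derived state is '0', and for the remaining characters it is '1'.
Only Taxon 5 and Taxon 6 show the derived state '1' for wing venation reduced, supporting them as a clade.
compound eyes: derived state '0' in Taxon 5, Taxon 6, and Taxon 8 only — synapomorphy for {Taxon 5, Taxon 6, Taxon 8}.
enlarged canines groups Taxon 1 and Taxon 8, which is incompatible with the clades supported by the remaining characters; treating it as convergent (homoplasy) costs fewer steps than any alternative tree.
Only Taxon 3, Taxon 5, Taxon 6, and Taxon 8 show the derived state '0' for hollow quills, supporting them as a clade.
lateral line (derived state '0') is unique to Taxon 5 (autapomorphy; uninformative for grouping).
All ingroup taxa share the derived state '0' for elongate rostrum; it defines the ingroup but does not resolve relationships within it.
Most parsimonious ingroup topology: ((((Taxon 6,Taxon 5),Taxon 8),Taxon 3),Taxon 1).
Taxon 5 and Taxon 6 form a cherry on this tree, so they are sister taxa.

Taxon 6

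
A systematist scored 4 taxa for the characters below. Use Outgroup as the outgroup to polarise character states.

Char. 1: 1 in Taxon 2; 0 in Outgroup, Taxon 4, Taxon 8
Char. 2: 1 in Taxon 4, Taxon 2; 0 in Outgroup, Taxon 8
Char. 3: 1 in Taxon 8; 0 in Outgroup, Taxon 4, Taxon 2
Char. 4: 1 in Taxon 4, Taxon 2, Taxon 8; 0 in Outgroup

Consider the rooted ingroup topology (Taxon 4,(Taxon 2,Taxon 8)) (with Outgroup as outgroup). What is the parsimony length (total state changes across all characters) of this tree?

5

Map each character onto (Taxon 4,(Taxon 2,Taxon 8)) (rooted by Outgroup) and count the minimum state changes it requires (Fitch parsimony):
Char. 1: 1; Char. 2: 2; Char. 3: 1; Char. 4: 1.
Total tree length = 5.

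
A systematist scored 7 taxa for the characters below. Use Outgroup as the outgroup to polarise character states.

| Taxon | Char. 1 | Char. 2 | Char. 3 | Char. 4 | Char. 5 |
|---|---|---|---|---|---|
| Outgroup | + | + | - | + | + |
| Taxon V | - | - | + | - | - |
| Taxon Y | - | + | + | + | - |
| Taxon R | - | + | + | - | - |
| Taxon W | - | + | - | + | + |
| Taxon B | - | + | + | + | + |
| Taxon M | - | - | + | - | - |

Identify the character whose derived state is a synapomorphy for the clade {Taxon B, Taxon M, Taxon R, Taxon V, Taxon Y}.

Character polarity is set by the outgroup: the derived state is whichever differs from the outgroup's state, so for Char. 1, Char. 2, Char. 4, Char. 5 the derived state is '-', and for the remaining characters it is '+'.
All ingroup taxa share the derived state '-' for Char. 1; it defines the ingroup but does not resolve relationships within it.
Char. 2 (derived state '-') is shared by Taxon M and Taxon V — a synapomorphy uniting that clade.
Only Taxon B, Taxon M, Taxon R, Taxon V, and Taxon Y show the derived state '+' for Char. 3, supporting them as a clade.
Char. 4 (derived state '-') is shared by Taxon M, Taxon R, and Taxon V — a synapomorphy uniting that clade.
Char. 5 (derived state '-') is shared by Taxon M, Taxon R, Taxon V, and Taxon Y — a synapomorphy uniting that clade.
Most parsimonious ingroup topology: (((((Taxon V,Taxon M),Taxon R),Taxon Y),Taxon B),Taxon W).
The clade {Taxon B, Taxon M, Taxon R, Taxon V, Taxon Y} is supported by Char. 3: its derived state '+' occurs in exactly those taxa and in no other taxon (including the outgroup).

Char. 3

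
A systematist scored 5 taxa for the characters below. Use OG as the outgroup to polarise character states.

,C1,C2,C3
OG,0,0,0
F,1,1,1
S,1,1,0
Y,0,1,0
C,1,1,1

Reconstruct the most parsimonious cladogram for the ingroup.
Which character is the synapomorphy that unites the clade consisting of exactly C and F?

C3

The outgroup has state '0' for every character, so '1' is the derived state throughout.
Only C, F, and S show the derived state '1' for C1, supporting them as a clade.
C2 (derived state '1') is shared by all ingroup taxa — unites the whole ingroup.
Only C and F show the derived state '1' for C3, supporting them as a clade.
Most parsimonious ingroup topology: (((F,C),S),Y).
The clade {C, F} is supported by C3: its derived state '1' occurs in exactly those taxa and in no other taxon (including the outgroup).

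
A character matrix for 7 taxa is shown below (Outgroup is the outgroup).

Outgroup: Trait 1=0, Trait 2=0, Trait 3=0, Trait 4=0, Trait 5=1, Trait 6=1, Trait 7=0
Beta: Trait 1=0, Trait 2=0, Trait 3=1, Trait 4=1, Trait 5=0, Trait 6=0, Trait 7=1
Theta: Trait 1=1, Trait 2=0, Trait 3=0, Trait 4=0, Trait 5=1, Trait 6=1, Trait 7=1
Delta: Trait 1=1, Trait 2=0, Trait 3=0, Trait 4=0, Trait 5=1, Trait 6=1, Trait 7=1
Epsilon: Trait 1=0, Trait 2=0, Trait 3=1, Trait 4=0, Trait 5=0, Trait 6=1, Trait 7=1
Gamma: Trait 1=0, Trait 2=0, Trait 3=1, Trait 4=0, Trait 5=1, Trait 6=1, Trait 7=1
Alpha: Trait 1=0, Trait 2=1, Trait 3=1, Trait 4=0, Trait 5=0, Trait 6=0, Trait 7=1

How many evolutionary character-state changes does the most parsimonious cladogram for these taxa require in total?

Character polarity is set by the outgroup: the derived state is whichever differs from the outgroup's state, so for Trait 5, Trait 6 the derived state is '0', and for the remaining characters it is '1'.
Trait 1: derived state '1' in Delta and Theta only — synapomorphy for {Delta, Theta}.
Trait 2 (derived state '1') is unique to Alpha (autapomorphy; uninformative for grouping).
Only Alpha, Beta, Epsilon, and Gamma show the derived state '1' for Trait 3, supporting them as a clade.
Trait 4: derived state '1' in Beta only — an autapomorphy, so it tells us nothing about relationships among taxa.
Only Alpha, Beta, and Epsilon show the derived state '0' for Trait 5, supporting them as a clade.
Trait 6: derived state '0' in Alpha and Beta only — synapomorphy for {Alpha, Beta}.
Trait 7 (derived state '1') is shared by all ingroup taxa — unites the whole ingroup.
Most parsimonious ingroup topology: ((((Beta,Alpha),Epsilon),Gamma),(Theta,Delta)).
Changes per character on this tree: Trait 1: 1; Trait 2: 1; Trait 3: 1; Trait 4: 1; Trait 5: 1; Trait 6: 1; Trait 7: 1.
Total = 7.

7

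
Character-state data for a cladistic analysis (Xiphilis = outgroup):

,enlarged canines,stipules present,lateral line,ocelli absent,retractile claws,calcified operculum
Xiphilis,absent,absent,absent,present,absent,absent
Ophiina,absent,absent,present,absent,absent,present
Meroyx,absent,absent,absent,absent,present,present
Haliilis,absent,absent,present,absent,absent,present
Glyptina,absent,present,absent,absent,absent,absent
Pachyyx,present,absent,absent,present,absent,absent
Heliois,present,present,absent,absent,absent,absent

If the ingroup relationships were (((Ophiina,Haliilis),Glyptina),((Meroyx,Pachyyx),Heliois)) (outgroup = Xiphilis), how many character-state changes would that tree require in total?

Map each character onto (((Ophiina,Haliilis),Glyptina),((Meroyx,Pachyyx),Heliois)) (rooted by Xiphilis) and count the minimum state changes it requires (Fitch parsimony):
enlarged canines: 2; stipules present: 2; lateral line: 1; ocelli absent: 2; retractile claws: 1; calcified operculum: 2.
Total tree length = 10.

10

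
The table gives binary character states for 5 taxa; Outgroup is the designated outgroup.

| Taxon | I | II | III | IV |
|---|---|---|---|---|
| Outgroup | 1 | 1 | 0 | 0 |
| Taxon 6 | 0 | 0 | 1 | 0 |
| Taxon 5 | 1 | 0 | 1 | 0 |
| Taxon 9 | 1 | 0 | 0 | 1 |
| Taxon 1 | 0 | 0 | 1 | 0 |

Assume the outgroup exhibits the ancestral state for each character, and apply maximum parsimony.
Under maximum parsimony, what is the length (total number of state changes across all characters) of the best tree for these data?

4

Character polarity is set by the outgroup: the derived state is whichever differs from the outgroup's state, so for I, II the derived state is '0', and for the remaining characters it is '1'.
Only Taxon 1 and Taxon 6 show the derived state '0' for I, supporting them as a clade.
All ingroup taxa share the derived state '0' for II; it defines the ingroup but does not resolve relationships within it.
Only Taxon 1, Taxon 5, and Taxon 6 show the derived state '1' for III, supporting them as a clade.
IV: derived state '1' in Taxon 9 only — an autapomorphy, so it tells us nothing about relationships among taxa.
Most parsimonious ingroup topology: (((Taxon 6,Taxon 1),Taxon 5),Taxon 9).
Changes per character on this tree: I: 1; II: 1; III: 1; IV: 1.
Total = 4.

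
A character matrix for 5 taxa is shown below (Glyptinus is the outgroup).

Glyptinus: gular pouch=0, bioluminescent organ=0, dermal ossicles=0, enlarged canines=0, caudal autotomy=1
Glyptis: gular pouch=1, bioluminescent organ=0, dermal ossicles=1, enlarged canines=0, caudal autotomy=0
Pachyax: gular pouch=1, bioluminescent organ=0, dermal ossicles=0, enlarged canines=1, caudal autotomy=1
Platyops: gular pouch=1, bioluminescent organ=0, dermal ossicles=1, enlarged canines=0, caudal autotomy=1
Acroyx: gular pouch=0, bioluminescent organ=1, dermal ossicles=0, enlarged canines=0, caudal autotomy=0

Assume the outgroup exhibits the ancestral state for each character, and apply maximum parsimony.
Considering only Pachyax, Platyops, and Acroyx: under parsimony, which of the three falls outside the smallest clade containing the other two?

Character polarity is set by the outgroup: the derived state is whichever differs from the outgroup's state, so for caudal autotomy the derived state is '0', and for the remaining characters it is '1'.
gular pouch: derived state '1' in Glyptis, Pachyax, and Platyops only — synapomorphy for {Glyptis, Pachyax, Platyops}.
bioluminescent organ: derived state '1' in Acroyx only — an autapomorphy, so it tells us nothing about relationships among taxa.
dermal ossicles (derived state '1') is shared by Glyptis and Platyops — a synapomorphy uniting that clade.
enlarged canines: derived state '1' in Pachyax only — an autapomorphy, so it tells us nothing about relationships among taxa.
caudal autotomy (state '0') occurs in Acroyx and Glyptis but conflicts with the nesting implied by the other characters — most parsimoniously interpreted as homoplasy.
Most parsimonious ingroup topology: (((Glyptis,Platyops),Pachyax),Acroyx).
Platyops and Pachyax share a more recent common ancestor with each other than either does with Acroyx, so Acroyx is the least closely related of the three.

Acroyx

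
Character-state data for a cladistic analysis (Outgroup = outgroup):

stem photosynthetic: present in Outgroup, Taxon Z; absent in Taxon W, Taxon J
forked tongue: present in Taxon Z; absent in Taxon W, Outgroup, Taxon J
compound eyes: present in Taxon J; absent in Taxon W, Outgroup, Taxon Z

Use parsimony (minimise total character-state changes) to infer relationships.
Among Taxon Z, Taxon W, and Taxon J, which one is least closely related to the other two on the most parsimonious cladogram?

Taxon Z

Character polarity is set by the outgroup: the derived state is whichever differs from the outgroup's state, so for stem photosynthetic the derived state is 'absent', and for the remaining characters it is 'present'.
stem photosynthetic: derived state 'absent' in Taxon J and Taxon W only — synapomorphy for {Taxon J, Taxon W}.
forked tongue (derived state 'present') is unique to Taxon Z (autapomorphy; uninformative for grouping).
compound eyes: derived state 'present' in Taxon J only — an autapomorphy, so it tells us nothing about relationships among taxa.
Most parsimonious ingroup topology: ((Taxon W,Taxon J),Taxon Z).
Taxon J and Taxon W share a more recent common ancestor with each other than either does with Taxon Z, so Taxon Z is the least closely related of the three.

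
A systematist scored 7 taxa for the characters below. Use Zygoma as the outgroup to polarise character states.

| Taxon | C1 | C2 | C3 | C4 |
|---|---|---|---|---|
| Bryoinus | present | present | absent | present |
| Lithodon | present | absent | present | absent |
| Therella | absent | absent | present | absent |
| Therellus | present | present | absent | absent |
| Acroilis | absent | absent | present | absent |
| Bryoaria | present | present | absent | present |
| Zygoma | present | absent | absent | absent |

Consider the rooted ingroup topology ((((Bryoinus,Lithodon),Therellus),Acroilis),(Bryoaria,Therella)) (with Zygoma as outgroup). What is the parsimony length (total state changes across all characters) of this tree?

Map each character onto ((((Bryoinus,Lithodon),Therellus),Acroilis),(Bryoaria,Therella)) (rooted by Zygoma) and count the minimum state changes it requires (Fitch parsimony):
C1: 2; C2: 3; C3: 3; C4: 2.
Total tree length = 10.

10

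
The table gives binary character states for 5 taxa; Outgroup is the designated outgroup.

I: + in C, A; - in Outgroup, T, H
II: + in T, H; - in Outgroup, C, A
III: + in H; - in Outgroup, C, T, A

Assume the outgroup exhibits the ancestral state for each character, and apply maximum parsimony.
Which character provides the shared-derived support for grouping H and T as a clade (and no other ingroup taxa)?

II

The outgroup has state '-' for every character, so '+' is the derived state throughout.
I: derived state '+' in A and C only — synapomorphy for {A, C}.
II (derived state '+') is shared by H and T — a synapomorphy uniting that clade.
III (derived state '+') is unique to H (autapomorphy; uninformative for grouping).
Most parsimonious ingroup topology: ((C,A),(T,H)).
The clade {H, T} is supported by II: its derived state '+' occurs in exactly those taxa and in no other taxon (including the outgroup).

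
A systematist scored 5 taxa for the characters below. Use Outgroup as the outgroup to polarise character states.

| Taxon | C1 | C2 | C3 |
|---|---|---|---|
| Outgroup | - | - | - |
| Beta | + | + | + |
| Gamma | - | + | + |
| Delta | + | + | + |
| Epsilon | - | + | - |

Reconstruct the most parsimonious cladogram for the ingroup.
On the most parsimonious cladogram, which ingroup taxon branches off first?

The outgroup has state '-' for every character, so '+' is the derived state throughout.
C1 (derived state '+') is shared by Beta and Delta — a synapomorphy uniting that clade.
C2 (derived state '+') is shared by all ingroup taxa — unites the whole ingroup.
C3: derived state '+' in Beta, Delta, and Gamma only — synapomorphy for {Beta, Delta, Gamma}.
Most parsimonious ingroup topology: (((Beta,Delta),Gamma),Epsilon).
Epsilon is sister to the clade containing all other ingroup taxa, so it is the earliest-diverging (most basal) ingroup lineage.

Epsilon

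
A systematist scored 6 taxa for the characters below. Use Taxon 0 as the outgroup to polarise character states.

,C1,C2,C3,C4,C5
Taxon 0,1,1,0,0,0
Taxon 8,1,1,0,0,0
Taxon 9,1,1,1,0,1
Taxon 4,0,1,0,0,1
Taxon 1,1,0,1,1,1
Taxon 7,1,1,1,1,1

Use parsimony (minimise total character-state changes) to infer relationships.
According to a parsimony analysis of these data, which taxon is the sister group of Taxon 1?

Taxon 7

Character polarity is set by the outgroup: the derived state is whichever differs from the outgroup's state, so for C1, C2 the derived state is '0', and for the remaining characters it is '1'.
C1: derived state '0' in Taxon 4 only — an autapomorphy, so it tells us nothing about relationships among taxa.
C2 (derived state '0') is unique to Taxon 1 (autapomorphy; uninformative for grouping).
C3: derived state '1' in Taxon 1, Taxon 7, and Taxon 9 only — synapomorphy for {Taxon 1, Taxon 7, Taxon 9}.
Only Taxon 1 and Taxon 7 show the derived state '1' for C4, supporting them as a clade.
C5 (derived state '1') is shared by Taxon 1, Taxon 4, Taxon 7, and Taxon 9 — a synapomorphy uniting that clade.
Most parsimonious ingroup topology: (Taxon 8,((Taxon 9,(Taxon 1,Taxon 7)),Taxon 4)).
Taxon 1 and Taxon 7 form a cherry on this tree, so they are sister taxa.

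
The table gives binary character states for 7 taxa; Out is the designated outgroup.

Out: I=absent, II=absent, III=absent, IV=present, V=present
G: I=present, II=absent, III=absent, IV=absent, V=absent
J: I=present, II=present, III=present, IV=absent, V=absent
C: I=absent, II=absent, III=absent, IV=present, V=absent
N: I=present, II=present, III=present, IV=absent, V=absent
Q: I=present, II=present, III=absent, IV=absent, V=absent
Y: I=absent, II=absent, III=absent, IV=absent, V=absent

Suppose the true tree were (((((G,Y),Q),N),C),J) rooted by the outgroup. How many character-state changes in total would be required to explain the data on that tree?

Map each character onto (((((G,Y),Q),N),C),J) (rooted by Out) and count the minimum state changes it requires (Fitch parsimony):
I: 3; II: 3; III: 2; IV: 2; V: 1.
Total tree length = 11.

11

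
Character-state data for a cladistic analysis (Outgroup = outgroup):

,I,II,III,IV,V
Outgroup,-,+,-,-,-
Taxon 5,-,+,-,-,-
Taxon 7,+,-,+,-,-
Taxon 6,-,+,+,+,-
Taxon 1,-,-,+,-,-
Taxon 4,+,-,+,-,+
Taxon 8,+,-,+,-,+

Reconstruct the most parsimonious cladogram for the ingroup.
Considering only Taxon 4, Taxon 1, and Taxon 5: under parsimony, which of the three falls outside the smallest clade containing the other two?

Taxon 5

Character polarity is set by the outgroup: the derived state is whichever differs from the outgroup's state, so for II the derived state is '-', and for the remaining characters it is '+'.
I (derived state '+') is shared by Taxon 4, Taxon 7, and Taxon 8 — a synapomorphy uniting that clade.
Only Taxon 1, Taxon 4, Taxon 7, and Taxon 8 show the derived state '-' for II, supporting them as a clade.
III: derived state '+' in Taxon 1, Taxon 4, Taxon 6, Taxon 7, and Taxon 8 only — synapomorphy for {Taxon 1, Taxon 4, Taxon 6, Taxon 7, Taxon 8}.
IV: derived state '+' in Taxon 6 only — an autapomorphy, so it tells us nothing about relationships among taxa.
V: derived state '+' in Taxon 4 and Taxon 8 only — synapomorphy for {Taxon 4, Taxon 8}.
Most parsimonious ingroup topology: (Taxon 5,(((Taxon 7,(Taxon 4,Taxon 8)),Taxon 1),Taxon 6)).
Taxon 1 and Taxon 4 share a more recent common ancestor with each other than either does with Taxon 5, so Taxon 5 is the least closely related of the three.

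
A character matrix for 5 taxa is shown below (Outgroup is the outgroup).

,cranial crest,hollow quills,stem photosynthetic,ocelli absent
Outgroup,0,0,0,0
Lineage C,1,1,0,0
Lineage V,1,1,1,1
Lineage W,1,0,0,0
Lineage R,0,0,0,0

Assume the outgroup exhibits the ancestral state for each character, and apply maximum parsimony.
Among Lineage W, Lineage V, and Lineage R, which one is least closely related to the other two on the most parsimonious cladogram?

The outgroup has state '0' for every character, so '1' is the derived state throughout.
cranial crest (derived state '1') is shared by Lineage C, Lineage V, and Lineage W — a synapomorphy uniting that clade.
hollow quills (derived state '1') is shared by Lineage C and Lineage V — a synapomorphy uniting that clade.
stem photosynthetic: derived state '1' in Lineage V only — an autapomorphy, so it tells us nothing about relationships among taxa.
ocelli absent: derived state '1' in Lineage V only — an autapomorphy, so it tells us nothing about relationships among taxa.
Most parsimonious ingroup topology: (((Lineage C,Lineage V),Lineage W),Lineage R).
Lineage W and Lineage V share a more recent common ancestor with each other than either does with Lineage R, so Lineage R is the least closely related of the three.

Lineage R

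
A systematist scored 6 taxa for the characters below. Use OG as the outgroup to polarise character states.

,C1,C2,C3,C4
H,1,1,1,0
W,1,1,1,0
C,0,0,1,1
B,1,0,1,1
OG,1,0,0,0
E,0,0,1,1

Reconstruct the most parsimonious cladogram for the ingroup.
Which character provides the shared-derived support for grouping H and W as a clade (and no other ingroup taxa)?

C2

Character polarity is set by the outgroup: the derived state is whichever differs from the outgroup's state, so for C1 the derived state is '0', and for the remaining characters it is '1'.
C1: derived state '0' in C and E only — synapomorphy for {C, E}.
Only H and W show the derived state '1' for C2, supporting them as a clade.
C3 (derived state '1') is shared by all ingroup taxa — unites the whole ingroup.
C4 (derived state '1') is shared by B, C, and E — a synapomorphy uniting that clade.
Most parsimonious ingroup topology: ((H,W),((E,C),B)).
The clade {H, W} is supported by C2: its derived state '1' occurs in exactly those taxa and in no other taxon (including the outgroup).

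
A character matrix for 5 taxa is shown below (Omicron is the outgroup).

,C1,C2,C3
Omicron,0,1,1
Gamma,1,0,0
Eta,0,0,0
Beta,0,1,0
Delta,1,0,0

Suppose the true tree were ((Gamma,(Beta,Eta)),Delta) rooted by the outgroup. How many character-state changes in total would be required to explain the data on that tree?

5

Map each character onto ((Gamma,(Beta,Eta)),Delta) (rooted by Omicron) and count the minimum state changes it requires (Fitch parsimony):
C1: 2; C2: 2; C3: 1.
Total tree length = 5.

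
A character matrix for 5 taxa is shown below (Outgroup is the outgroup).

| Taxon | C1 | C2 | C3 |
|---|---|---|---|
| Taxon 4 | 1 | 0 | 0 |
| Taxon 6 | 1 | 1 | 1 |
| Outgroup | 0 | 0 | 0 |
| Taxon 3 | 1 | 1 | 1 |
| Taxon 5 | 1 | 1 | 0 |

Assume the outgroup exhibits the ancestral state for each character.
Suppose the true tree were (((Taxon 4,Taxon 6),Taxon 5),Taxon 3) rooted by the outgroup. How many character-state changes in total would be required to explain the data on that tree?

5

Map each character onto (((Taxon 4,Taxon 6),Taxon 5),Taxon 3) (rooted by Outgroup) and count the minimum state changes it requires (Fitch parsimony):
C1: 1; C2: 2; C3: 2.
Total tree length = 5.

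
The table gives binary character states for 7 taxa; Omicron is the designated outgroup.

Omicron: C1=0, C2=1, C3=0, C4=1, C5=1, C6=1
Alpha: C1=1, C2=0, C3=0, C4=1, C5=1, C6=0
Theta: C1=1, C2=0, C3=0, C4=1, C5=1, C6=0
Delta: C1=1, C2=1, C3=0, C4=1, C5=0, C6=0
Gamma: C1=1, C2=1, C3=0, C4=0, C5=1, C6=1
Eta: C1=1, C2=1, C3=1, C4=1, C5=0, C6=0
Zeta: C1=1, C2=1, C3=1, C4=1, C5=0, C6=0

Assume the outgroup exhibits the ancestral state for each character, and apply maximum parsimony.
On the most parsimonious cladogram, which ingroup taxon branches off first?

Character polarity is set by the outgroup: the derived state is whichever differs from the outgroup's state, so for C2, C4, C5, C6 the derived state is '0', and for the remaining characters it is '1'.
C1 (derived state '1') is shared by all ingroup taxa — unites the whole ingroup.
C2 (derived state '0') is shared by Alpha and Theta — a synapomorphy uniting that clade.
Only Eta and Zeta show the derived state '1' for C3, supporting them as a clade.
C4: derived state '0' in Gamma only — an autapomorphy, so it tells us nothing about relationships among taxa.
Only Delta, Eta, and Zeta show the derived state '0' for C5, supporting them as a clade.
C6 (derived state '0') is shared by Alpha, Delta, Eta, Theta, and Zeta — a synapomorphy uniting that clade.
Most parsimonious ingroup topology: (((Alpha,Theta),(Delta,(Eta,Zeta))),Gamma).
Gamma is sister to the clade containing all other ingroup taxa, so it is the earliest-diverging (most basal) ingroup lineage.

Gamma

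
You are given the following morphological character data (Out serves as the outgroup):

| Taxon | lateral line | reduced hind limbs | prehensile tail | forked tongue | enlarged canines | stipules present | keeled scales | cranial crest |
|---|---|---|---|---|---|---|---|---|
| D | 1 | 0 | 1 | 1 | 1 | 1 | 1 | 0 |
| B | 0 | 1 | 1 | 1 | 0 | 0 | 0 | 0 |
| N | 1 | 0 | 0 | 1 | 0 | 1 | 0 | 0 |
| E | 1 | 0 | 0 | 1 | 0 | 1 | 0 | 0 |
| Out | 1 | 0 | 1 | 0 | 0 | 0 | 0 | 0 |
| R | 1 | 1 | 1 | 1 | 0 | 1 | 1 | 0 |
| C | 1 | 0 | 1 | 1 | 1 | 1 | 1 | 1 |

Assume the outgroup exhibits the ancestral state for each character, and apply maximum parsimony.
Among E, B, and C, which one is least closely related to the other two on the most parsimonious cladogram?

B

Character polarity is set by the outgroup: the derived state is whichever differs from the outgroup's state, so for lateral line, prehensile tail the derived state is '0', and for the remaining characters it is '1'.
lateral line (derived state '0') is unique to B (autapomorphy; uninformative for grouping).
reduced hind limbs groups B and R, which is incompatible with the clades supported by the remaining characters; treating it as convergent (homoplasy) costs fewer steps than any alternative tree.
prehensile tail (derived state '0') is shared by E and N — a synapomorphy uniting that clade.
All ingroup taxa share the derived state '1' for forked tongue; it defines the ingroup but does not resolve relationships within it.
enlarged canines: derived state '1' in C and D only — synapomorphy for {C, D}.
stipules present (derived state '1') is shared by C, D, E, N, and R — a synapomorphy uniting that clade.
keeled scales: derived state '1' in C, D, and R only — synapomorphy for {C, D, R}.
cranial crest (derived state '1') is unique to C (autapomorphy; uninformative for grouping).
Most parsimonious ingroup topology: (((R,(D,C)),(E,N)),B).
C and E share a more recent common ancestor with each other than either does with B, so B is the least closely related of the three.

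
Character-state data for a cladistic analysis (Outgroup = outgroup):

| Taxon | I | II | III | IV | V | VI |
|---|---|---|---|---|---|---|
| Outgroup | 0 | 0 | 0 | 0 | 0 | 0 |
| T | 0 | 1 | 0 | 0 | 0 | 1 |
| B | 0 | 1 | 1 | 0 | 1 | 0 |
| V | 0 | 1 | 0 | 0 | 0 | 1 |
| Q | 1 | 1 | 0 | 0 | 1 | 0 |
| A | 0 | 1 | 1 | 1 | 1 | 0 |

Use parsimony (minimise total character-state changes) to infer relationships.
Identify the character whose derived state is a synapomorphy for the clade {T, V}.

The outgroup has state '0' for every character, so '1' is the derived state throughout.
I (derived state '1') is unique to Q (autapomorphy; uninformative for grouping).
II (derived state '1') is shared by all ingroup taxa — unites the whole ingroup.
Only A and B show the derived state '1' for III, supporting them as a clade.
IV: derived state '1' in A only — an autapomorphy, so it tells us nothing about relationships among taxa.
V: derived state '1' in A, B, and Q only — synapomorphy for {A, B, Q}.
VI: derived state '1' in T and V only — synapomorphy for {T, V}.
Most parsimonious ingroup topology: ((T,V),((B,A),Q)).
The clade {T, V} is supported by VI: its derived state '1' occurs in exactly those taxa and in no other taxon (including the outgroup).

VI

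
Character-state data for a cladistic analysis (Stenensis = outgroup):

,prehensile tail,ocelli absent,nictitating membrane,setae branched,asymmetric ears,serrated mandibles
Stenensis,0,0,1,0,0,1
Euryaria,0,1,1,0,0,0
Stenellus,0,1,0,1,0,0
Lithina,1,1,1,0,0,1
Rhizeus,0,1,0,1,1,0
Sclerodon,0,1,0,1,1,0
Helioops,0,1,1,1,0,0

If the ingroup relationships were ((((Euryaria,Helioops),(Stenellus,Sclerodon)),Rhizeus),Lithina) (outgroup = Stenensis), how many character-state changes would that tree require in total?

9

Map each character onto ((((Euryaria,Helioops),(Stenellus,Sclerodon)),Rhizeus),Lithina) (rooted by Stenensis) and count the minimum state changes it requires (Fitch parsimony):
prehensile tail: 1; ocelli absent: 1; nictitating membrane: 2; setae branched: 2; asymmetric ears: 2; serrated mandibles: 1.
Total tree length = 9.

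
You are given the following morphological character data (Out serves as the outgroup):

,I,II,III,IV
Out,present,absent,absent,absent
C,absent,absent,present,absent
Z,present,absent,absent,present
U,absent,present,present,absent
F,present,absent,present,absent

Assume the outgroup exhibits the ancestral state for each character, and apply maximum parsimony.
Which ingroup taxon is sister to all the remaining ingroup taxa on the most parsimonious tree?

Z

Character polarity is set by the outgroup: the derived state is whichever differs from the outgroup's state, so for I the derived state is 'absent', and for the remaining characters it is 'present'.
I: derived state 'absent' in C and U only — synapomorphy for {C, U}.
II: derived state 'present' in U only — an autapomorphy, so it tells us nothing about relationships among taxa.
Only C, F, and U show the derived state 'present' for III, supporting them as a clade.
IV: derived state 'present' in Z only — an autapomorphy, so it tells us nothing about relationships among taxa.
Most parsimonious ingroup topology: (((C,U),F),Z).
Z is sister to the clade containing all other ingroup taxa, so it is the earliest-diverging (most basal) ingroup lineage.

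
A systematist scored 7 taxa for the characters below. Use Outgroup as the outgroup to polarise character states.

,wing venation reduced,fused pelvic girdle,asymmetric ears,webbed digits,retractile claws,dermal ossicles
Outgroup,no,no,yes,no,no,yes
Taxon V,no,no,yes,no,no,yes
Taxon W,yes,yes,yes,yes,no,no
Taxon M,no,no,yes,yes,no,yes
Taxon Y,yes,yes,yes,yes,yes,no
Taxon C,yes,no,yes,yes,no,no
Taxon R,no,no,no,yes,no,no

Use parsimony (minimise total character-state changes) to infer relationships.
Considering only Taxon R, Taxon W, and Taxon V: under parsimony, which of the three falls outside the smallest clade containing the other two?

Taxon V

Character polarity is set by the outgroup: the derived state is whichever differs from the outgroup's state, so for asymmetric ears, dermal ossicles the derived state is 'no', and for the remaining characters it is 'yes'.
Only Taxon C, Taxon W, and Taxon Y show the derived state 'yes' for wing venation reduced, supporting them as a clade.
fused pelvic girdle (derived state 'yes') is shared by Taxon W and Taxon Y — a synapomorphy uniting that clade.
asymmetric ears (derived state 'no') is unique to Taxon R (autapomorphy; uninformative for grouping).
Only Taxon C, Taxon M, Taxon R, Taxon W, and Taxon Y show the derived state 'yes' for webbed digits, supporting them as a clade.
retractile claws: derived state 'yes' in Taxon Y only — an autapomorphy, so it tells us nothing about relationships among taxa.
dermal ossicles: derived state 'no' in Taxon C, Taxon R, Taxon W, and Taxon Y only — synapomorphy for {Taxon C, Taxon R, Taxon W, Taxon Y}.
Most parsimonious ingroup topology: (Taxon V,((((Taxon W,Taxon Y),Taxon C),Taxon R),Taxon M)).
Taxon R and Taxon W share a more recent common ancestor with each other than either does with Taxon V, so Taxon V is the least closely related of the three.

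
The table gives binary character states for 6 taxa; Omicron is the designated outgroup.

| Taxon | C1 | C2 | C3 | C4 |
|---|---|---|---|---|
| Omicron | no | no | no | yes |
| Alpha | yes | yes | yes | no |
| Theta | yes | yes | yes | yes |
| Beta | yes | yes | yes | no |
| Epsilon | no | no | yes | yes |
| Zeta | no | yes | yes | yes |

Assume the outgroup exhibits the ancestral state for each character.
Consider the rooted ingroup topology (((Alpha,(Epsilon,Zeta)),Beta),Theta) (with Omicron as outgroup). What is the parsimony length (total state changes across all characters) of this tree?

Map each character onto (((Alpha,(Epsilon,Zeta)),Beta),Theta) (rooted by Omicron) and count the minimum state changes it requires (Fitch parsimony):
C1: 2; C2: 2; C3: 1; C4: 2.
Total tree length = 7.

7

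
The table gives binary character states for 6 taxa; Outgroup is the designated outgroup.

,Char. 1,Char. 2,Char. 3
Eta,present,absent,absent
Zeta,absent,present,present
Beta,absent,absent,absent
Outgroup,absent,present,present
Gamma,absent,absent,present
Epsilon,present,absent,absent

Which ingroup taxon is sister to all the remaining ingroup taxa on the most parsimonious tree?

Zeta

Character polarity is set by the outgroup: the derived state is whichever differs from the outgroup's state, so for Char. 2, Char. 3 the derived state is 'absent', and for the remaining characters it is 'present'.
Char. 1 (derived state 'present') is shared by Epsilon and Eta — a synapomorphy uniting that clade.
Only Beta, Epsilon, Eta, and Gamma show the derived state 'absent' for Char. 2, supporting them as a clade.
Char. 3: derived state 'absent' in Beta, Epsilon, and Eta only — synapomorphy for {Beta, Epsilon, Eta}.
Most parsimonious ingroup topology: ((((Epsilon,Eta),Beta),Gamma),Zeta).
Zeta is sister to the clade containing all other ingroup taxa, so it is the earliest-diverging (most basal) ingroup lineage.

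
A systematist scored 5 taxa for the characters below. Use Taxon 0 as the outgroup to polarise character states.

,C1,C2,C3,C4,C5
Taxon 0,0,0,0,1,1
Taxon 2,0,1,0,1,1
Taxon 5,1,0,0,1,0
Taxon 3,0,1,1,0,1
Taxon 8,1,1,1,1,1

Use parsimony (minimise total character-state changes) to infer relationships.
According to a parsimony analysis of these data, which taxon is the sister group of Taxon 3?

Taxon 8

Character polarity is set by the outgroup: the derived state is whichever differs from the outgroup's state, so for C4, C5 the derived state is '0', and for the remaining characters it is '1'.
C1 groups Taxon 5 and Taxon 8, which is incompatible with the clades supported by the remaining characters; treating it as convergent (homoplasy) costs fewer steps than any alternative tree.
C2 (derived state '1') is shared by Taxon 2, Taxon 3, and Taxon 8 — a synapomorphy uniting that clade.
C3 (derived state '1') is shared by Taxon 3 and Taxon 8 — a synapomorphy uniting that clade.
C4: derived state '0' in Taxon 3 only — an autapomorphy, so it tells us nothing about relationships among taxa.
C5: derived state '0' in Taxon 5 only — an autapomorphy, so it tells us nothing about relationships among taxa.
Most parsimonious ingroup topology: ((Taxon 2,(Taxon 3,Taxon 8)),Taxon 5).
Taxon 3 and Taxon 8 form a cherry on this tree, so they are sister taxa.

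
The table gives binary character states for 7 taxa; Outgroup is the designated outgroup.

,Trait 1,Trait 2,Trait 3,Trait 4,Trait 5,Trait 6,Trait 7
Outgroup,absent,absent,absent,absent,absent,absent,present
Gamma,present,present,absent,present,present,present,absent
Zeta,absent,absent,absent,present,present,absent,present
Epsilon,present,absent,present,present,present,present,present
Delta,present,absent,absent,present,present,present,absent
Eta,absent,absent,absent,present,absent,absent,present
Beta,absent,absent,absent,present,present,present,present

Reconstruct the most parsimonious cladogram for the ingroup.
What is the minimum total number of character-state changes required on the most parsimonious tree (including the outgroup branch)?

Character polarity is set by the outgroup: the derived state is whichever differs from the outgroup's state, so for Trait 7 the derived state is 'absent', and for the remaining characters it is 'present'.
Trait 1 (derived state 'present') is shared by Delta, Epsilon, and Gamma — a synapomorphy uniting that clade.
Trait 2: derived state 'present' in Gamma only — an autapomorphy, so it tells us nothing about relationships among taxa.
Trait 3 (derived state 'present') is unique to Epsilon (autapomorphy; uninformative for grouping).
All ingroup taxa share the derived state 'present' for Trait 4; it defines the ingroup but does not resolve relationships within it.
Trait 5: derived state 'present' in Beta, Delta, Epsilon, Gamma, and Zeta only — synapomorphy for {Beta, Delta, Epsilon, Gamma, Zeta}.
Only Beta, Delta, Epsilon, and Gamma show the derived state 'present' for Trait 6, supporting them as a clade.
Trait 7: derived state 'absent' in Delta and Gamma only — synapomorphy for {Delta, Gamma}.
Most parsimonious ingroup topology: (((((Gamma,Delta),Epsilon),Beta),Zeta),Eta).
Changes per character on this tree: Trait 1: 1; Trait 2: 1; Trait 3: 1; Trait 4: 1; Trait 5: 1; Trait 6: 1; Trait 7: 1.
Total = 7.

7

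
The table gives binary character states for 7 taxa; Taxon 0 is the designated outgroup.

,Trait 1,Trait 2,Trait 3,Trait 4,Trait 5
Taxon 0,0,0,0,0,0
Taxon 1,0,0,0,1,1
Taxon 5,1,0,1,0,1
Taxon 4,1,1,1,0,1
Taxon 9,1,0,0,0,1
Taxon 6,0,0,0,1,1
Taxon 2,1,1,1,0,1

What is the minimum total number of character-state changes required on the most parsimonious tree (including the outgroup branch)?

The outgroup has state '0' for every character, so '1' is the derived state throughout.
Trait 1: derived state '1' in Taxon 2, Taxon 4, Taxon 5, and Taxon 9 only — synapomorphy for {Taxon 2, Taxon 4, Taxon 5, Taxon 9}.
Trait 2: derived state '1' in Taxon 2 and Taxon 4 only — synapomorphy for {Taxon 2, Taxon 4}.
Trait 3: derived state '1' in Taxon 2, Taxon 4, and Taxon 5 only — synapomorphy for {Taxon 2, Taxon 4, Taxon 5}.
Only Taxon 1 and Taxon 6 show the derived state '1' for Trait 4, supporting them as a clade.
Trait 5 (derived state '1') is shared by all ingroup taxa — unites the whole ingroup.
Most parsimonious ingroup topology: ((Taxon 1,Taxon 6),((Taxon 5,(Taxon 4,Taxon 2)),Taxon 9)).
Changes per character on this tree: Trait 1: 1; Trait 2: 1; Trait 3: 1; Trait 4: 1; Trait 5: 1.
Total = 5.

5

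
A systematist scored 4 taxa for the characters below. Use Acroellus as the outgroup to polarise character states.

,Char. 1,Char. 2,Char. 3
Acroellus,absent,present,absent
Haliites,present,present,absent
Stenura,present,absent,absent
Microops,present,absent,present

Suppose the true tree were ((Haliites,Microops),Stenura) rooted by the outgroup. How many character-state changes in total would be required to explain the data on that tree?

Map each character onto ((Haliites,Microops),Stenura) (rooted by Acroellus) and count the minimum state changes it requires (Fitch parsimony):
Char. 1: 1; Char. 2: 2; Char. 3: 1.
Total tree length = 4.

4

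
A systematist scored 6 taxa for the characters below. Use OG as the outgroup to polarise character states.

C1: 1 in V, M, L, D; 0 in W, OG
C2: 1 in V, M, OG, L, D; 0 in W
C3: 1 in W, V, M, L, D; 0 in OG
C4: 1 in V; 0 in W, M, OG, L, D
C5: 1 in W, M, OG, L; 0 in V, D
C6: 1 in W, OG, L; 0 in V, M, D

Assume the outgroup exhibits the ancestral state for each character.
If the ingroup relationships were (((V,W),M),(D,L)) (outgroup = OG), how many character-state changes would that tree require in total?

10

Map each character onto (((V,W),M),(D,L)) (rooted by OG) and count the minimum state changes it requires (Fitch parsimony):
C1: 2; C2: 1; C3: 1; C4: 1; C5: 2; C6: 3.
Total tree length = 10.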